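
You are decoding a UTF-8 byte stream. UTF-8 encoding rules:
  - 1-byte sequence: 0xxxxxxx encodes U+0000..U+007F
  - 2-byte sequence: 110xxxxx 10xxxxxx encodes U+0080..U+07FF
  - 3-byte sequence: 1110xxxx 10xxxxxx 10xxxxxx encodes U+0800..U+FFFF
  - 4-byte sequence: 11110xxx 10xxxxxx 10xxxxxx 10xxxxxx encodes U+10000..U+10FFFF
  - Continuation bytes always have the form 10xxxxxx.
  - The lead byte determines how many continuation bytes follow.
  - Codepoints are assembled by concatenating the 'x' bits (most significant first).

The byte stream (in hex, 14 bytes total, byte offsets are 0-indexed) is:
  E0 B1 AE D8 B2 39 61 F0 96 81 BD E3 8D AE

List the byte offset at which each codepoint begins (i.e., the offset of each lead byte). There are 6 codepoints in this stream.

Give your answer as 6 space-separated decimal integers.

Answer: 0 3 5 6 7 11

Derivation:
Byte[0]=E0: 3-byte lead, need 2 cont bytes. acc=0x0
Byte[1]=B1: continuation. acc=(acc<<6)|0x31=0x31
Byte[2]=AE: continuation. acc=(acc<<6)|0x2E=0xC6E
Completed: cp=U+0C6E (starts at byte 0)
Byte[3]=D8: 2-byte lead, need 1 cont bytes. acc=0x18
Byte[4]=B2: continuation. acc=(acc<<6)|0x32=0x632
Completed: cp=U+0632 (starts at byte 3)
Byte[5]=39: 1-byte ASCII. cp=U+0039
Byte[6]=61: 1-byte ASCII. cp=U+0061
Byte[7]=F0: 4-byte lead, need 3 cont bytes. acc=0x0
Byte[8]=96: continuation. acc=(acc<<6)|0x16=0x16
Byte[9]=81: continuation. acc=(acc<<6)|0x01=0x581
Byte[10]=BD: continuation. acc=(acc<<6)|0x3D=0x1607D
Completed: cp=U+1607D (starts at byte 7)
Byte[11]=E3: 3-byte lead, need 2 cont bytes. acc=0x3
Byte[12]=8D: continuation. acc=(acc<<6)|0x0D=0xCD
Byte[13]=AE: continuation. acc=(acc<<6)|0x2E=0x336E
Completed: cp=U+336E (starts at byte 11)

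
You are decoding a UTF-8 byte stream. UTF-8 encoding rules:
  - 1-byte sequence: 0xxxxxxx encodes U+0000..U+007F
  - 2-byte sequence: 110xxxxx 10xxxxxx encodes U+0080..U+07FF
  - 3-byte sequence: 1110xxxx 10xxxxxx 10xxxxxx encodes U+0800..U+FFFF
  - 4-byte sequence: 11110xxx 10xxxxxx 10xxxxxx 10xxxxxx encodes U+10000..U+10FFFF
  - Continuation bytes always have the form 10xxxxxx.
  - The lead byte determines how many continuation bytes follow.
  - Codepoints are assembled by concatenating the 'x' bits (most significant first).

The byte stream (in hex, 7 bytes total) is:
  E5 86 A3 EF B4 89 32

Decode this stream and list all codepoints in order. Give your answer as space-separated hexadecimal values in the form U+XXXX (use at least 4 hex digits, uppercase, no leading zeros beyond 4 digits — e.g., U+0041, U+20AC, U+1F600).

Answer: U+51A3 U+FD09 U+0032

Derivation:
Byte[0]=E5: 3-byte lead, need 2 cont bytes. acc=0x5
Byte[1]=86: continuation. acc=(acc<<6)|0x06=0x146
Byte[2]=A3: continuation. acc=(acc<<6)|0x23=0x51A3
Completed: cp=U+51A3 (starts at byte 0)
Byte[3]=EF: 3-byte lead, need 2 cont bytes. acc=0xF
Byte[4]=B4: continuation. acc=(acc<<6)|0x34=0x3F4
Byte[5]=89: continuation. acc=(acc<<6)|0x09=0xFD09
Completed: cp=U+FD09 (starts at byte 3)
Byte[6]=32: 1-byte ASCII. cp=U+0032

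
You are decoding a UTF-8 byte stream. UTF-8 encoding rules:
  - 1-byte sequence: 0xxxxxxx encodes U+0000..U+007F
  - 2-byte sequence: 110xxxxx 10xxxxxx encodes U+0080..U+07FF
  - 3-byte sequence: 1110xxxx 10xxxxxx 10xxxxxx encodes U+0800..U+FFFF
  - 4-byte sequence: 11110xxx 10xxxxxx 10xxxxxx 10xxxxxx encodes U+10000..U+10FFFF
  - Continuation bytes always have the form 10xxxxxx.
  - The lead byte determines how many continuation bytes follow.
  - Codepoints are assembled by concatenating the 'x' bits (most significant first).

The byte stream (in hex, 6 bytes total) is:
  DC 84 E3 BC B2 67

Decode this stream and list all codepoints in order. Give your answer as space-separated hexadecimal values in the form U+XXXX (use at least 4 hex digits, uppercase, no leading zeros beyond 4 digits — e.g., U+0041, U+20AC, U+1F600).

Answer: U+0704 U+3F32 U+0067

Derivation:
Byte[0]=DC: 2-byte lead, need 1 cont bytes. acc=0x1C
Byte[1]=84: continuation. acc=(acc<<6)|0x04=0x704
Completed: cp=U+0704 (starts at byte 0)
Byte[2]=E3: 3-byte lead, need 2 cont bytes. acc=0x3
Byte[3]=BC: continuation. acc=(acc<<6)|0x3C=0xFC
Byte[4]=B2: continuation. acc=(acc<<6)|0x32=0x3F32
Completed: cp=U+3F32 (starts at byte 2)
Byte[5]=67: 1-byte ASCII. cp=U+0067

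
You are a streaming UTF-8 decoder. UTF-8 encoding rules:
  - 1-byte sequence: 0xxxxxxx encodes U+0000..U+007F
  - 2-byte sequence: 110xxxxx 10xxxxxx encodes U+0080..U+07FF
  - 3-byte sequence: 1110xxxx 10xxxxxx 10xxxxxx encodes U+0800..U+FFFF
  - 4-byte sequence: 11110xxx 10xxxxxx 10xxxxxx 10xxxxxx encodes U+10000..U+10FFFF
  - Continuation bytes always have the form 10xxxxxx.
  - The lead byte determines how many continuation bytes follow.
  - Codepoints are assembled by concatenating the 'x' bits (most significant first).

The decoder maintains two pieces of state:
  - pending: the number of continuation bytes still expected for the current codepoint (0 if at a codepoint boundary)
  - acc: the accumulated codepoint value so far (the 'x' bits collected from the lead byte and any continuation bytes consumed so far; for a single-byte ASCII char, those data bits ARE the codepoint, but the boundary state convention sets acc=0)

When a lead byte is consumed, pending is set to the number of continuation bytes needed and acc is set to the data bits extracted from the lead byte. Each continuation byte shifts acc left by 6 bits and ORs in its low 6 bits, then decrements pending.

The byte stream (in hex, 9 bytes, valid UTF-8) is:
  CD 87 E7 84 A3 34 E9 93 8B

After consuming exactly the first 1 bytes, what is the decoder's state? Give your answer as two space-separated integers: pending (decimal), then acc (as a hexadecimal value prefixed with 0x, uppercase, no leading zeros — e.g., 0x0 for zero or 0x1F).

Byte[0]=CD: 2-byte lead. pending=1, acc=0xD

Answer: 1 0xD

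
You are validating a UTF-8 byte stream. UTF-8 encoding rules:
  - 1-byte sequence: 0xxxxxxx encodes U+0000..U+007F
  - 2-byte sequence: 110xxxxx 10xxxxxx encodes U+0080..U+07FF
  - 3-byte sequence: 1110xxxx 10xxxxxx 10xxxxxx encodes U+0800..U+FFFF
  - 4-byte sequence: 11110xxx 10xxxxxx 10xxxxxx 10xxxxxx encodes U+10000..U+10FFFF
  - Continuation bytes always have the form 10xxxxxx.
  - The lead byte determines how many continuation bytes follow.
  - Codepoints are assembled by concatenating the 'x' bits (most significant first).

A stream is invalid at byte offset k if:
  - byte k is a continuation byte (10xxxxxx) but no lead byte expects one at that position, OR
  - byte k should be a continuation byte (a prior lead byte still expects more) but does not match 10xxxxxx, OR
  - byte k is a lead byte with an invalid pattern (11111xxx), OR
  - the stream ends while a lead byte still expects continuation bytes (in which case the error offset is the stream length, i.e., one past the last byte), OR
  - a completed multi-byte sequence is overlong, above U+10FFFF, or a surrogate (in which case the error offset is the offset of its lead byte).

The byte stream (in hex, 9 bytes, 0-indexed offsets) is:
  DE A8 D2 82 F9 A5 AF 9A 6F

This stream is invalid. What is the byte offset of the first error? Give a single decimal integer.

Answer: 4

Derivation:
Byte[0]=DE: 2-byte lead, need 1 cont bytes. acc=0x1E
Byte[1]=A8: continuation. acc=(acc<<6)|0x28=0x7A8
Completed: cp=U+07A8 (starts at byte 0)
Byte[2]=D2: 2-byte lead, need 1 cont bytes. acc=0x12
Byte[3]=82: continuation. acc=(acc<<6)|0x02=0x482
Completed: cp=U+0482 (starts at byte 2)
Byte[4]=F9: INVALID lead byte (not 0xxx/110x/1110/11110)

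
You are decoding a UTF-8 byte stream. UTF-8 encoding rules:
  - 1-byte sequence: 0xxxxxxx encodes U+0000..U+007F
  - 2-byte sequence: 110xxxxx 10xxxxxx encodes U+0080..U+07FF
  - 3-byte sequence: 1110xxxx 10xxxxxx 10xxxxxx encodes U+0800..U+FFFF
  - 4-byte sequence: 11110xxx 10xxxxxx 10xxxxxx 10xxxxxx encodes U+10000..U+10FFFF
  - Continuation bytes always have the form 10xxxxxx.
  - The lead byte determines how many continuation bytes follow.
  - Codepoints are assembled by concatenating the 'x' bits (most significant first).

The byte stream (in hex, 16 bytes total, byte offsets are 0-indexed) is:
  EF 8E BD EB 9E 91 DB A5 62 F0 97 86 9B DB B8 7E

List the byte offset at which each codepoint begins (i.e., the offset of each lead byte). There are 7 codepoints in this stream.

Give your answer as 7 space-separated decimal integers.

Answer: 0 3 6 8 9 13 15

Derivation:
Byte[0]=EF: 3-byte lead, need 2 cont bytes. acc=0xF
Byte[1]=8E: continuation. acc=(acc<<6)|0x0E=0x3CE
Byte[2]=BD: continuation. acc=(acc<<6)|0x3D=0xF3BD
Completed: cp=U+F3BD (starts at byte 0)
Byte[3]=EB: 3-byte lead, need 2 cont bytes. acc=0xB
Byte[4]=9E: continuation. acc=(acc<<6)|0x1E=0x2DE
Byte[5]=91: continuation. acc=(acc<<6)|0x11=0xB791
Completed: cp=U+B791 (starts at byte 3)
Byte[6]=DB: 2-byte lead, need 1 cont bytes. acc=0x1B
Byte[7]=A5: continuation. acc=(acc<<6)|0x25=0x6E5
Completed: cp=U+06E5 (starts at byte 6)
Byte[8]=62: 1-byte ASCII. cp=U+0062
Byte[9]=F0: 4-byte lead, need 3 cont bytes. acc=0x0
Byte[10]=97: continuation. acc=(acc<<6)|0x17=0x17
Byte[11]=86: continuation. acc=(acc<<6)|0x06=0x5C6
Byte[12]=9B: continuation. acc=(acc<<6)|0x1B=0x1719B
Completed: cp=U+1719B (starts at byte 9)
Byte[13]=DB: 2-byte lead, need 1 cont bytes. acc=0x1B
Byte[14]=B8: continuation. acc=(acc<<6)|0x38=0x6F8
Completed: cp=U+06F8 (starts at byte 13)
Byte[15]=7E: 1-byte ASCII. cp=U+007E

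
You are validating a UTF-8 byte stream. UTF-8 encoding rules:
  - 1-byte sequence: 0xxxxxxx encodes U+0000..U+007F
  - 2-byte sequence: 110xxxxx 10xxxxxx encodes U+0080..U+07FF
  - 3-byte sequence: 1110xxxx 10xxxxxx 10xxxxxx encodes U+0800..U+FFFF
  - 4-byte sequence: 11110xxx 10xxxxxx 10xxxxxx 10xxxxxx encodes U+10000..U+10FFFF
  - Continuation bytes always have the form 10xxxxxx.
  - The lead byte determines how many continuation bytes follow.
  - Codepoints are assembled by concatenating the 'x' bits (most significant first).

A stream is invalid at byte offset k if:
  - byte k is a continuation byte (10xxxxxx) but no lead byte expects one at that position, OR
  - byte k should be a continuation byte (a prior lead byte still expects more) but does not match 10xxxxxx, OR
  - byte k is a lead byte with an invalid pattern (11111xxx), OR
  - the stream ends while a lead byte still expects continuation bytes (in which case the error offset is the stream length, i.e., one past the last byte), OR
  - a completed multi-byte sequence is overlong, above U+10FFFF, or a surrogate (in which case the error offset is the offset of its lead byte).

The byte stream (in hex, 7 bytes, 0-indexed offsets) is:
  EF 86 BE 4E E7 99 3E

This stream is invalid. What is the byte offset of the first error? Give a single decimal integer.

Byte[0]=EF: 3-byte lead, need 2 cont bytes. acc=0xF
Byte[1]=86: continuation. acc=(acc<<6)|0x06=0x3C6
Byte[2]=BE: continuation. acc=(acc<<6)|0x3E=0xF1BE
Completed: cp=U+F1BE (starts at byte 0)
Byte[3]=4E: 1-byte ASCII. cp=U+004E
Byte[4]=E7: 3-byte lead, need 2 cont bytes. acc=0x7
Byte[5]=99: continuation. acc=(acc<<6)|0x19=0x1D9
Byte[6]=3E: expected 10xxxxxx continuation. INVALID

Answer: 6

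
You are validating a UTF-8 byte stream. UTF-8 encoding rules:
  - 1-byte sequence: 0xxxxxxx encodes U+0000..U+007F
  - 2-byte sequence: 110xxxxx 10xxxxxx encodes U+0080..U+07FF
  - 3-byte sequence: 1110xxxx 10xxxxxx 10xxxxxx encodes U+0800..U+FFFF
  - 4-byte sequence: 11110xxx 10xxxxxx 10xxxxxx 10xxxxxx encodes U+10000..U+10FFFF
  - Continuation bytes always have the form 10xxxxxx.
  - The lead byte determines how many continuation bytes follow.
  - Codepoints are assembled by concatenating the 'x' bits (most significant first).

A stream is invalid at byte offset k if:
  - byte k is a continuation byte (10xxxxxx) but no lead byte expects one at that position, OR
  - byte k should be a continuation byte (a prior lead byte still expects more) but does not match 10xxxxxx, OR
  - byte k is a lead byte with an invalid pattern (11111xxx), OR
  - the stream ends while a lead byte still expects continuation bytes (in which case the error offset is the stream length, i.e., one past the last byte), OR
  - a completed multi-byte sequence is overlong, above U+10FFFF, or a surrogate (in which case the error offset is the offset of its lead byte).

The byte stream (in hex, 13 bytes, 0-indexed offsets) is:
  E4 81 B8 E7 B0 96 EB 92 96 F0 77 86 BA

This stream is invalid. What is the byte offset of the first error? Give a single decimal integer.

Byte[0]=E4: 3-byte lead, need 2 cont bytes. acc=0x4
Byte[1]=81: continuation. acc=(acc<<6)|0x01=0x101
Byte[2]=B8: continuation. acc=(acc<<6)|0x38=0x4078
Completed: cp=U+4078 (starts at byte 0)
Byte[3]=E7: 3-byte lead, need 2 cont bytes. acc=0x7
Byte[4]=B0: continuation. acc=(acc<<6)|0x30=0x1F0
Byte[5]=96: continuation. acc=(acc<<6)|0x16=0x7C16
Completed: cp=U+7C16 (starts at byte 3)
Byte[6]=EB: 3-byte lead, need 2 cont bytes. acc=0xB
Byte[7]=92: continuation. acc=(acc<<6)|0x12=0x2D2
Byte[8]=96: continuation. acc=(acc<<6)|0x16=0xB496
Completed: cp=U+B496 (starts at byte 6)
Byte[9]=F0: 4-byte lead, need 3 cont bytes. acc=0x0
Byte[10]=77: expected 10xxxxxx continuation. INVALID

Answer: 10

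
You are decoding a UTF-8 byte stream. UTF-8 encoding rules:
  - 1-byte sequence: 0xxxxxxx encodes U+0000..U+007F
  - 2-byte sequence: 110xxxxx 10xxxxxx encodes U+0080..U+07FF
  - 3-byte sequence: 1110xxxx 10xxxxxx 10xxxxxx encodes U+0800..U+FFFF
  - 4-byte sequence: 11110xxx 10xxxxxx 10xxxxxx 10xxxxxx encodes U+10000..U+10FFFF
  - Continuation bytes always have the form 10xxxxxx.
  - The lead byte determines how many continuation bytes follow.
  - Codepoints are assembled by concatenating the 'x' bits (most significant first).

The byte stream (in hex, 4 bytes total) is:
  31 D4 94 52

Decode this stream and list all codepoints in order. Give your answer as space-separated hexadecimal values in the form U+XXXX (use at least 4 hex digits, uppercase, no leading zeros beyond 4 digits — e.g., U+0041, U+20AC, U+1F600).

Answer: U+0031 U+0514 U+0052

Derivation:
Byte[0]=31: 1-byte ASCII. cp=U+0031
Byte[1]=D4: 2-byte lead, need 1 cont bytes. acc=0x14
Byte[2]=94: continuation. acc=(acc<<6)|0x14=0x514
Completed: cp=U+0514 (starts at byte 1)
Byte[3]=52: 1-byte ASCII. cp=U+0052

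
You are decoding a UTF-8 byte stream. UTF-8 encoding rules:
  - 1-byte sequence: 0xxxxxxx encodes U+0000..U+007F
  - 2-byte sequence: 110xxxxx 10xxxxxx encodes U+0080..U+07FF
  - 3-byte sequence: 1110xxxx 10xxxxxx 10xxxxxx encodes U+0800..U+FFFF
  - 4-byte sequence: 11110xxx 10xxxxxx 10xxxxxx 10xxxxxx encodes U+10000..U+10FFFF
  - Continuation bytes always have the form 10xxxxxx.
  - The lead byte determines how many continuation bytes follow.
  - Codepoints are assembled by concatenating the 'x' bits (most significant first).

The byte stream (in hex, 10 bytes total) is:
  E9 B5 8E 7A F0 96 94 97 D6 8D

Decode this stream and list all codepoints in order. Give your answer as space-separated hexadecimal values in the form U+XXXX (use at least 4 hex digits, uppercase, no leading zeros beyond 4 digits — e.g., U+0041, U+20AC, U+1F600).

Byte[0]=E9: 3-byte lead, need 2 cont bytes. acc=0x9
Byte[1]=B5: continuation. acc=(acc<<6)|0x35=0x275
Byte[2]=8E: continuation. acc=(acc<<6)|0x0E=0x9D4E
Completed: cp=U+9D4E (starts at byte 0)
Byte[3]=7A: 1-byte ASCII. cp=U+007A
Byte[4]=F0: 4-byte lead, need 3 cont bytes. acc=0x0
Byte[5]=96: continuation. acc=(acc<<6)|0x16=0x16
Byte[6]=94: continuation. acc=(acc<<6)|0x14=0x594
Byte[7]=97: continuation. acc=(acc<<6)|0x17=0x16517
Completed: cp=U+16517 (starts at byte 4)
Byte[8]=D6: 2-byte lead, need 1 cont bytes. acc=0x16
Byte[9]=8D: continuation. acc=(acc<<6)|0x0D=0x58D
Completed: cp=U+058D (starts at byte 8)

Answer: U+9D4E U+007A U+16517 U+058D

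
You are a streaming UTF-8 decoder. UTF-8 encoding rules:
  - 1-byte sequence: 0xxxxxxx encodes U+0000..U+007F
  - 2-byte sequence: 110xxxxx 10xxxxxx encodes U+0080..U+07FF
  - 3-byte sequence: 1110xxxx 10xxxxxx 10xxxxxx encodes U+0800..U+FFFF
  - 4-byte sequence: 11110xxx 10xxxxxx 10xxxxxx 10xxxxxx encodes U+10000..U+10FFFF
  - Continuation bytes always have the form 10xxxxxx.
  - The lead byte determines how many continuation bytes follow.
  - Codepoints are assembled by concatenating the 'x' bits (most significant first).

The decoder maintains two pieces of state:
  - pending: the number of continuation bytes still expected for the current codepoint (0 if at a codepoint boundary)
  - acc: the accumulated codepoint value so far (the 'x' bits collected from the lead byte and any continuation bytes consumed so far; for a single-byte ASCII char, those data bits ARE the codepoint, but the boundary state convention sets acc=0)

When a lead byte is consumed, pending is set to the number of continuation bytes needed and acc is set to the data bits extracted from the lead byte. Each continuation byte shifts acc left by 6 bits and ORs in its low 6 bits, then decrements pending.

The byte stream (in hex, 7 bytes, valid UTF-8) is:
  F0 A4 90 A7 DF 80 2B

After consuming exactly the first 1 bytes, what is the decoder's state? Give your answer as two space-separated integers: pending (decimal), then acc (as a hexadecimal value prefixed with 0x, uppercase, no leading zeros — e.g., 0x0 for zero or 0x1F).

Byte[0]=F0: 4-byte lead. pending=3, acc=0x0

Answer: 3 0x0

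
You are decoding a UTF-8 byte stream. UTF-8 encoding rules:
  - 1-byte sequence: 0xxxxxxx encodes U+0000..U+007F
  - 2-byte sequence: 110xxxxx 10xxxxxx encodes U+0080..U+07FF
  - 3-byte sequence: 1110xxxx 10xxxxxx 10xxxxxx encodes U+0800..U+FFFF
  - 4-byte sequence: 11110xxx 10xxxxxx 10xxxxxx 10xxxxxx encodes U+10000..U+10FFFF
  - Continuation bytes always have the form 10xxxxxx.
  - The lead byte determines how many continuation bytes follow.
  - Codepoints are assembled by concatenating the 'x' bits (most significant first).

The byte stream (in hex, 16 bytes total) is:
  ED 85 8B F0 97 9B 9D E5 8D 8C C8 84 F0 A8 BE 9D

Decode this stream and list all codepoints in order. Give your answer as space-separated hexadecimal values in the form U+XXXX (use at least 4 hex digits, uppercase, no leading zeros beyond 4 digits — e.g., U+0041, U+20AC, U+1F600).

Answer: U+D14B U+176DD U+534C U+0204 U+28F9D

Derivation:
Byte[0]=ED: 3-byte lead, need 2 cont bytes. acc=0xD
Byte[1]=85: continuation. acc=(acc<<6)|0x05=0x345
Byte[2]=8B: continuation. acc=(acc<<6)|0x0B=0xD14B
Completed: cp=U+D14B (starts at byte 0)
Byte[3]=F0: 4-byte lead, need 3 cont bytes. acc=0x0
Byte[4]=97: continuation. acc=(acc<<6)|0x17=0x17
Byte[5]=9B: continuation. acc=(acc<<6)|0x1B=0x5DB
Byte[6]=9D: continuation. acc=(acc<<6)|0x1D=0x176DD
Completed: cp=U+176DD (starts at byte 3)
Byte[7]=E5: 3-byte lead, need 2 cont bytes. acc=0x5
Byte[8]=8D: continuation. acc=(acc<<6)|0x0D=0x14D
Byte[9]=8C: continuation. acc=(acc<<6)|0x0C=0x534C
Completed: cp=U+534C (starts at byte 7)
Byte[10]=C8: 2-byte lead, need 1 cont bytes. acc=0x8
Byte[11]=84: continuation. acc=(acc<<6)|0x04=0x204
Completed: cp=U+0204 (starts at byte 10)
Byte[12]=F0: 4-byte lead, need 3 cont bytes. acc=0x0
Byte[13]=A8: continuation. acc=(acc<<6)|0x28=0x28
Byte[14]=BE: continuation. acc=(acc<<6)|0x3E=0xA3E
Byte[15]=9D: continuation. acc=(acc<<6)|0x1D=0x28F9D
Completed: cp=U+28F9D (starts at byte 12)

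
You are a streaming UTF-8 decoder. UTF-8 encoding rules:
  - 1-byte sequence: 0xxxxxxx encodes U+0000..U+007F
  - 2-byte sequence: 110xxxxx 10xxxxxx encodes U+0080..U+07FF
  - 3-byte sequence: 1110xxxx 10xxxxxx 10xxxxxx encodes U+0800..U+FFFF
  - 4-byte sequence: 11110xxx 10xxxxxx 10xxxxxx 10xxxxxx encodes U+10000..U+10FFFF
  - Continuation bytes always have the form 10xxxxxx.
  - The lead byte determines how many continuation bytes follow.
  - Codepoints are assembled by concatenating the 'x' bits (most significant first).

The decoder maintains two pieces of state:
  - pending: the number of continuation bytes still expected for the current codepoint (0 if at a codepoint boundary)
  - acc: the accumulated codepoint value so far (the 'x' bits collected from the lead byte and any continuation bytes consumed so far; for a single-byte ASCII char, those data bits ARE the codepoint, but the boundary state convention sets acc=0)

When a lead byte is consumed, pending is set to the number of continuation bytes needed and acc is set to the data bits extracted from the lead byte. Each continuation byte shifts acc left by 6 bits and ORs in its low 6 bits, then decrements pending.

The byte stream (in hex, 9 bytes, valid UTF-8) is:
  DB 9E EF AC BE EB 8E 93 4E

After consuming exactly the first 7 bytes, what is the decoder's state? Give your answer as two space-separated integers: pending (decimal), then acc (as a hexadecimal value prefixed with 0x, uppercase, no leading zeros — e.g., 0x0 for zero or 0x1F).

Answer: 1 0x2CE

Derivation:
Byte[0]=DB: 2-byte lead. pending=1, acc=0x1B
Byte[1]=9E: continuation. acc=(acc<<6)|0x1E=0x6DE, pending=0
Byte[2]=EF: 3-byte lead. pending=2, acc=0xF
Byte[3]=AC: continuation. acc=(acc<<6)|0x2C=0x3EC, pending=1
Byte[4]=BE: continuation. acc=(acc<<6)|0x3E=0xFB3E, pending=0
Byte[5]=EB: 3-byte lead. pending=2, acc=0xB
Byte[6]=8E: continuation. acc=(acc<<6)|0x0E=0x2CE, pending=1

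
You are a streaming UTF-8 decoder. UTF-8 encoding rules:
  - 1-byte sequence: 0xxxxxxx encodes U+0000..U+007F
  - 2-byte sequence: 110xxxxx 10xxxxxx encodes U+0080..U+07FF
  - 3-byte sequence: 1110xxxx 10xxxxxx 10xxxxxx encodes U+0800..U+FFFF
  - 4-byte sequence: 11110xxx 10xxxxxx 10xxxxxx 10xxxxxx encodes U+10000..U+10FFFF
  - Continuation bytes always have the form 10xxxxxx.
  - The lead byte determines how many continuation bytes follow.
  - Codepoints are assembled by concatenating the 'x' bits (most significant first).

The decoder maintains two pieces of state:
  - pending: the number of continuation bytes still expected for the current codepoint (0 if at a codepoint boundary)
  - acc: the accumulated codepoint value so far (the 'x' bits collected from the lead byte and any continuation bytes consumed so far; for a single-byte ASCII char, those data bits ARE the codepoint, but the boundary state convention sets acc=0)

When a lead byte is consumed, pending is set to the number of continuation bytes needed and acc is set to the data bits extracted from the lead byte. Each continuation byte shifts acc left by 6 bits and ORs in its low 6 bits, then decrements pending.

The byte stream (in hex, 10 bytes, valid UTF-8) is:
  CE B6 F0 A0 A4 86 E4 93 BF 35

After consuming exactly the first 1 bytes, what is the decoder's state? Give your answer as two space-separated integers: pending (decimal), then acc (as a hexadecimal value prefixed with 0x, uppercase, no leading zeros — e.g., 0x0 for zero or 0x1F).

Byte[0]=CE: 2-byte lead. pending=1, acc=0xE

Answer: 1 0xE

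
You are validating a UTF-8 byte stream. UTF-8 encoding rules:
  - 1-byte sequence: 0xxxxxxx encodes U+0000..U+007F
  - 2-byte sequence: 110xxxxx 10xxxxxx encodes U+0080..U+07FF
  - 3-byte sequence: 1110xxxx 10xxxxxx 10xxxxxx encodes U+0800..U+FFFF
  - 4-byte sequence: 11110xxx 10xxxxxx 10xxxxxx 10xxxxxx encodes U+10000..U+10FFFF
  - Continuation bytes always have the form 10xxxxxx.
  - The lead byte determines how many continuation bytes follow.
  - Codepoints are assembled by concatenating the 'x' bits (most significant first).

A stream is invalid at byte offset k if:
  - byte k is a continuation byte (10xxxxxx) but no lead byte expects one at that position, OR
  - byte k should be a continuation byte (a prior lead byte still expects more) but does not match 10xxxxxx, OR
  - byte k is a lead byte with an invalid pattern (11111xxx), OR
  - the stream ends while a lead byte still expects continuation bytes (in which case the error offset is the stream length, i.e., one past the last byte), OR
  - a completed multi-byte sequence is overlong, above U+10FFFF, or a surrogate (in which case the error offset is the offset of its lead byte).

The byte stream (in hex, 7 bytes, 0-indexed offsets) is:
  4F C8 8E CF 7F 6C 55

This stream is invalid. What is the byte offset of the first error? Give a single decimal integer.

Answer: 4

Derivation:
Byte[0]=4F: 1-byte ASCII. cp=U+004F
Byte[1]=C8: 2-byte lead, need 1 cont bytes. acc=0x8
Byte[2]=8E: continuation. acc=(acc<<6)|0x0E=0x20E
Completed: cp=U+020E (starts at byte 1)
Byte[3]=CF: 2-byte lead, need 1 cont bytes. acc=0xF
Byte[4]=7F: expected 10xxxxxx continuation. INVALID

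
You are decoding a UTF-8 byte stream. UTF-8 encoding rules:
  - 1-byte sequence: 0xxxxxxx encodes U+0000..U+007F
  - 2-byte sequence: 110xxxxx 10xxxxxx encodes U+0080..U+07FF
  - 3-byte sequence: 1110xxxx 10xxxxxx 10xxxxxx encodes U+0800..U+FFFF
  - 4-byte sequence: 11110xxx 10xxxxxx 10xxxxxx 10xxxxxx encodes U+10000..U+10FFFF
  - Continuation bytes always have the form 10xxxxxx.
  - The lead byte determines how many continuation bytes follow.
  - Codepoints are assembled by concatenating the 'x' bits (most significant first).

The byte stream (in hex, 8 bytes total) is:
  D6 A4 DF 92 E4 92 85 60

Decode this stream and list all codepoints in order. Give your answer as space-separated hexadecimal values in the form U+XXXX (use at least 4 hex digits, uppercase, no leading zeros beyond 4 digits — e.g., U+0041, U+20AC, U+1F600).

Answer: U+05A4 U+07D2 U+4485 U+0060

Derivation:
Byte[0]=D6: 2-byte lead, need 1 cont bytes. acc=0x16
Byte[1]=A4: continuation. acc=(acc<<6)|0x24=0x5A4
Completed: cp=U+05A4 (starts at byte 0)
Byte[2]=DF: 2-byte lead, need 1 cont bytes. acc=0x1F
Byte[3]=92: continuation. acc=(acc<<6)|0x12=0x7D2
Completed: cp=U+07D2 (starts at byte 2)
Byte[4]=E4: 3-byte lead, need 2 cont bytes. acc=0x4
Byte[5]=92: continuation. acc=(acc<<6)|0x12=0x112
Byte[6]=85: continuation. acc=(acc<<6)|0x05=0x4485
Completed: cp=U+4485 (starts at byte 4)
Byte[7]=60: 1-byte ASCII. cp=U+0060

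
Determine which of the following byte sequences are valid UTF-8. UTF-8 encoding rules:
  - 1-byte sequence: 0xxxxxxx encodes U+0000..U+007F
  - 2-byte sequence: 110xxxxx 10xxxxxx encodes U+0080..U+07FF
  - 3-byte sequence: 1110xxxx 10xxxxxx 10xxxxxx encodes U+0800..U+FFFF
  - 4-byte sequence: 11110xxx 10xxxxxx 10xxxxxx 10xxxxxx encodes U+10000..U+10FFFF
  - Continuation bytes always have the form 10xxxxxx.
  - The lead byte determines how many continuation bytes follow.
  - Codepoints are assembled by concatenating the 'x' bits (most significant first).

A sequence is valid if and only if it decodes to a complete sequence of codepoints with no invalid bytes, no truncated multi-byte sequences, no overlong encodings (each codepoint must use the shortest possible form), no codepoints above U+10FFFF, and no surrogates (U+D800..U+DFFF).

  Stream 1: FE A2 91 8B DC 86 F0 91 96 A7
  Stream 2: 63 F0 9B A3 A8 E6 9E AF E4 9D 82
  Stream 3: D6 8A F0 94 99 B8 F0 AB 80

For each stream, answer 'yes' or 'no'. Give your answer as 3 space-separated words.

Stream 1: error at byte offset 0. INVALID
Stream 2: decodes cleanly. VALID
Stream 3: error at byte offset 9. INVALID

Answer: no yes no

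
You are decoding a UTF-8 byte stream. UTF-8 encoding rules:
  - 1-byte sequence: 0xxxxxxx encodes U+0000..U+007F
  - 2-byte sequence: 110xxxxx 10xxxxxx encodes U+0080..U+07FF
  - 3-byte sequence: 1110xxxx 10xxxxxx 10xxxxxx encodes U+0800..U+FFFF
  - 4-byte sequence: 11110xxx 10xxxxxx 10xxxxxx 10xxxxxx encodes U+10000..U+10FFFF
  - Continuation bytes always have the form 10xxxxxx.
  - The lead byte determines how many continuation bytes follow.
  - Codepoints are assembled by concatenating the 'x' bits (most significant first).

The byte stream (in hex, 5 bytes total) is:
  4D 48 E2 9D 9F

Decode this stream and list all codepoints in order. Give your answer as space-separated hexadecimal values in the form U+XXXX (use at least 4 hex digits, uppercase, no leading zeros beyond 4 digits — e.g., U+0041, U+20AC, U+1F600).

Byte[0]=4D: 1-byte ASCII. cp=U+004D
Byte[1]=48: 1-byte ASCII. cp=U+0048
Byte[2]=E2: 3-byte lead, need 2 cont bytes. acc=0x2
Byte[3]=9D: continuation. acc=(acc<<6)|0x1D=0x9D
Byte[4]=9F: continuation. acc=(acc<<6)|0x1F=0x275F
Completed: cp=U+275F (starts at byte 2)

Answer: U+004D U+0048 U+275F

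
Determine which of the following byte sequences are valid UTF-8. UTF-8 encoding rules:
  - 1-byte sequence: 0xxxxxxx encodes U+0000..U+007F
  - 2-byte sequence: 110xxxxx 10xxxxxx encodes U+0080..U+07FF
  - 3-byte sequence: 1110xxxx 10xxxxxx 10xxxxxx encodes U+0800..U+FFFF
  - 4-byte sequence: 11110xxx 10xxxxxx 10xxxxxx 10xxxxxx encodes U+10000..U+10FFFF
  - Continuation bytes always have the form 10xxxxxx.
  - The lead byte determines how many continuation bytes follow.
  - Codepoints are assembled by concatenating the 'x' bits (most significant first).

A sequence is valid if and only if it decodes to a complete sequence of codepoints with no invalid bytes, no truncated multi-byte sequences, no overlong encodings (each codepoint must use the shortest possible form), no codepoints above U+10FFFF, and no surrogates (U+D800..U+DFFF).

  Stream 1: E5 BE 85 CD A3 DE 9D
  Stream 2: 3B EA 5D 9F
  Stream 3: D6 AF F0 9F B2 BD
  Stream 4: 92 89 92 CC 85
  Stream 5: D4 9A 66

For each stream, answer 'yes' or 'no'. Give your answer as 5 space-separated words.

Answer: yes no yes no yes

Derivation:
Stream 1: decodes cleanly. VALID
Stream 2: error at byte offset 2. INVALID
Stream 3: decodes cleanly. VALID
Stream 4: error at byte offset 0. INVALID
Stream 5: decodes cleanly. VALID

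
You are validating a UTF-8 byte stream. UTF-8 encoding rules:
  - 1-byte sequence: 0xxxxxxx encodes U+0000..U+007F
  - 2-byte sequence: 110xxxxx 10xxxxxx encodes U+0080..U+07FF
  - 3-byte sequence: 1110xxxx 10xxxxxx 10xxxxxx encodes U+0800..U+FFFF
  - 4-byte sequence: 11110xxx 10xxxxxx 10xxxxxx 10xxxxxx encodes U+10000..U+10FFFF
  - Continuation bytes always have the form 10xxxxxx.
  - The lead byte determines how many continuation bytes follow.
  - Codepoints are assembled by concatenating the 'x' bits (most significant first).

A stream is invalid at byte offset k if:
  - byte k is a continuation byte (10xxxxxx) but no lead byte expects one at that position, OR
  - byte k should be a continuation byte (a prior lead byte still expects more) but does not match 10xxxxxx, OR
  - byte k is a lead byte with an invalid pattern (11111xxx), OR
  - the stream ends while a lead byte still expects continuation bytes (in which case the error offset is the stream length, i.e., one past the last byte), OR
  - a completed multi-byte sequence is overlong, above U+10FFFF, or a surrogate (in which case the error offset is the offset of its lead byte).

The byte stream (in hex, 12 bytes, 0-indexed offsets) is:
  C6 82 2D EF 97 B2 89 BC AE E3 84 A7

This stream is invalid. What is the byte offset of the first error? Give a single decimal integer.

Answer: 6

Derivation:
Byte[0]=C6: 2-byte lead, need 1 cont bytes. acc=0x6
Byte[1]=82: continuation. acc=(acc<<6)|0x02=0x182
Completed: cp=U+0182 (starts at byte 0)
Byte[2]=2D: 1-byte ASCII. cp=U+002D
Byte[3]=EF: 3-byte lead, need 2 cont bytes. acc=0xF
Byte[4]=97: continuation. acc=(acc<<6)|0x17=0x3D7
Byte[5]=B2: continuation. acc=(acc<<6)|0x32=0xF5F2
Completed: cp=U+F5F2 (starts at byte 3)
Byte[6]=89: INVALID lead byte (not 0xxx/110x/1110/11110)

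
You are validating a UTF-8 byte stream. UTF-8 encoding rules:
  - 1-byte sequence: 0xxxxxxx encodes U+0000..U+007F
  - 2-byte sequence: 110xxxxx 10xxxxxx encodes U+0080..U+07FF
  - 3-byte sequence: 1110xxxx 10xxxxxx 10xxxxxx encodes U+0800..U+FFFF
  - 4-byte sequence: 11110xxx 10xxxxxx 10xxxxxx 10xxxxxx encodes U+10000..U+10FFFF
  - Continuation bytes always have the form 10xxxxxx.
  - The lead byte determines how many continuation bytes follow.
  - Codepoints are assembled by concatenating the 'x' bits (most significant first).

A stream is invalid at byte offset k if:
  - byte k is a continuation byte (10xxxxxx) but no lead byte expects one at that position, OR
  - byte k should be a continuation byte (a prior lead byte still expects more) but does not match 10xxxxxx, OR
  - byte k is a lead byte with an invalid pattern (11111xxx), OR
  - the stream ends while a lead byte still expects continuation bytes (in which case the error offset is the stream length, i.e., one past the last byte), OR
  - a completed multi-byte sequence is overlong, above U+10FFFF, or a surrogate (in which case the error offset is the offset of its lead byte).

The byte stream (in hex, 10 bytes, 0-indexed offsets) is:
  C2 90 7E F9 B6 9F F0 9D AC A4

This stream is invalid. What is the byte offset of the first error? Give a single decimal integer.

Answer: 3

Derivation:
Byte[0]=C2: 2-byte lead, need 1 cont bytes. acc=0x2
Byte[1]=90: continuation. acc=(acc<<6)|0x10=0x90
Completed: cp=U+0090 (starts at byte 0)
Byte[2]=7E: 1-byte ASCII. cp=U+007E
Byte[3]=F9: INVALID lead byte (not 0xxx/110x/1110/11110)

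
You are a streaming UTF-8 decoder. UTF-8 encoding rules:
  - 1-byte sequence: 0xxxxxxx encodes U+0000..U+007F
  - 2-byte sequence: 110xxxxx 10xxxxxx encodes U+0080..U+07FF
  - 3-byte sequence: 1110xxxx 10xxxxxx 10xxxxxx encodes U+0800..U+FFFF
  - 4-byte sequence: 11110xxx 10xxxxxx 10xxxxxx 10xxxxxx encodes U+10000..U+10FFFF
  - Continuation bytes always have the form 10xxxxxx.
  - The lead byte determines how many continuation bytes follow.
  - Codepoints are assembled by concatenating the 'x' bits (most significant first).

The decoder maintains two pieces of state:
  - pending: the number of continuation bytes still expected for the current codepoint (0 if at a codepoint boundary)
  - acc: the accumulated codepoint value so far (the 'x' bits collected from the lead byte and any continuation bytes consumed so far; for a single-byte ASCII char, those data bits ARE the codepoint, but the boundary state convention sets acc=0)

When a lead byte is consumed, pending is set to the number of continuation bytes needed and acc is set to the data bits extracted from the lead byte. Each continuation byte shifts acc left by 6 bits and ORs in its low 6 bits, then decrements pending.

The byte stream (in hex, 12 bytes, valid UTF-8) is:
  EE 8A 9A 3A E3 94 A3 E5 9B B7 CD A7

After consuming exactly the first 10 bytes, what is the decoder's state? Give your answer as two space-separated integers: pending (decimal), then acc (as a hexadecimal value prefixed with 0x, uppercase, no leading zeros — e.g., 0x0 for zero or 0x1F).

Byte[0]=EE: 3-byte lead. pending=2, acc=0xE
Byte[1]=8A: continuation. acc=(acc<<6)|0x0A=0x38A, pending=1
Byte[2]=9A: continuation. acc=(acc<<6)|0x1A=0xE29A, pending=0
Byte[3]=3A: 1-byte. pending=0, acc=0x0
Byte[4]=E3: 3-byte lead. pending=2, acc=0x3
Byte[5]=94: continuation. acc=(acc<<6)|0x14=0xD4, pending=1
Byte[6]=A3: continuation. acc=(acc<<6)|0x23=0x3523, pending=0
Byte[7]=E5: 3-byte lead. pending=2, acc=0x5
Byte[8]=9B: continuation. acc=(acc<<6)|0x1B=0x15B, pending=1
Byte[9]=B7: continuation. acc=(acc<<6)|0x37=0x56F7, pending=0

Answer: 0 0x56F7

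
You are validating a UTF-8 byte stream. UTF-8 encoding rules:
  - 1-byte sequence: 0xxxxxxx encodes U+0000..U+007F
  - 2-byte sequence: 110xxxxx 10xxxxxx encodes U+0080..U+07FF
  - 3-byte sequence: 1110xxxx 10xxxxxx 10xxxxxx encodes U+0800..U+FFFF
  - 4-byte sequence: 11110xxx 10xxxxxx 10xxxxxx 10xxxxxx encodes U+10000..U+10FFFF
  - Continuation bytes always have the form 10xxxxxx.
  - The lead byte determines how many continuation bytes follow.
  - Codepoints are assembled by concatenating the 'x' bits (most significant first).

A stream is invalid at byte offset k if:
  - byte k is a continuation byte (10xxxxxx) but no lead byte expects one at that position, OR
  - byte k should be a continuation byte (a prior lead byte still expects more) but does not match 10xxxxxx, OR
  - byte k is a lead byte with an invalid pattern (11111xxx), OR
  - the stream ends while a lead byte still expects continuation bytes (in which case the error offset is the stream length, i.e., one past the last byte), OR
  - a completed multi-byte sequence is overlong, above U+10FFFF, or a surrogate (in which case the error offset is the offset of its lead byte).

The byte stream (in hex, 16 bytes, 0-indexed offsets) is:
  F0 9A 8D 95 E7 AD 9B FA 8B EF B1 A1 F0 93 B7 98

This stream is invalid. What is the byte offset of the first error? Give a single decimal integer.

Byte[0]=F0: 4-byte lead, need 3 cont bytes. acc=0x0
Byte[1]=9A: continuation. acc=(acc<<6)|0x1A=0x1A
Byte[2]=8D: continuation. acc=(acc<<6)|0x0D=0x68D
Byte[3]=95: continuation. acc=(acc<<6)|0x15=0x1A355
Completed: cp=U+1A355 (starts at byte 0)
Byte[4]=E7: 3-byte lead, need 2 cont bytes. acc=0x7
Byte[5]=AD: continuation. acc=(acc<<6)|0x2D=0x1ED
Byte[6]=9B: continuation. acc=(acc<<6)|0x1B=0x7B5B
Completed: cp=U+7B5B (starts at byte 4)
Byte[7]=FA: INVALID lead byte (not 0xxx/110x/1110/11110)

Answer: 7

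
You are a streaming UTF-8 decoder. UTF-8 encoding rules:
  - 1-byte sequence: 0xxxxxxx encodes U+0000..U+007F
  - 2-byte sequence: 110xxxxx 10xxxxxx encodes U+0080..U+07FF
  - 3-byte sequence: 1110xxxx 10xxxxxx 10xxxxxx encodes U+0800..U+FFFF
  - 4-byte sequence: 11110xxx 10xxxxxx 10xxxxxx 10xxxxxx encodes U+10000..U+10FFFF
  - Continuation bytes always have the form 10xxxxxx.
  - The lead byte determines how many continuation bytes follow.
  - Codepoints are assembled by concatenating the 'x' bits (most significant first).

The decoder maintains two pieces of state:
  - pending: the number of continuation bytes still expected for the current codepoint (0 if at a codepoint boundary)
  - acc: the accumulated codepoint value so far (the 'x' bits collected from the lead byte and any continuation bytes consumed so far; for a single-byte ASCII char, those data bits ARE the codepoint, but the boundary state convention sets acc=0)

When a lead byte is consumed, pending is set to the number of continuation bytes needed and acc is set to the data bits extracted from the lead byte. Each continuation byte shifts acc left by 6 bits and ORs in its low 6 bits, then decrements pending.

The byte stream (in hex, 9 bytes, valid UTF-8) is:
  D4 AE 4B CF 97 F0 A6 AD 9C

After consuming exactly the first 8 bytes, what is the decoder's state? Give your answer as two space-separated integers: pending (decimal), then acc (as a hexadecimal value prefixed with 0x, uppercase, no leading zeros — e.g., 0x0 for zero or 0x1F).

Answer: 1 0x9AD

Derivation:
Byte[0]=D4: 2-byte lead. pending=1, acc=0x14
Byte[1]=AE: continuation. acc=(acc<<6)|0x2E=0x52E, pending=0
Byte[2]=4B: 1-byte. pending=0, acc=0x0
Byte[3]=CF: 2-byte lead. pending=1, acc=0xF
Byte[4]=97: continuation. acc=(acc<<6)|0x17=0x3D7, pending=0
Byte[5]=F0: 4-byte lead. pending=3, acc=0x0
Byte[6]=A6: continuation. acc=(acc<<6)|0x26=0x26, pending=2
Byte[7]=AD: continuation. acc=(acc<<6)|0x2D=0x9AD, pending=1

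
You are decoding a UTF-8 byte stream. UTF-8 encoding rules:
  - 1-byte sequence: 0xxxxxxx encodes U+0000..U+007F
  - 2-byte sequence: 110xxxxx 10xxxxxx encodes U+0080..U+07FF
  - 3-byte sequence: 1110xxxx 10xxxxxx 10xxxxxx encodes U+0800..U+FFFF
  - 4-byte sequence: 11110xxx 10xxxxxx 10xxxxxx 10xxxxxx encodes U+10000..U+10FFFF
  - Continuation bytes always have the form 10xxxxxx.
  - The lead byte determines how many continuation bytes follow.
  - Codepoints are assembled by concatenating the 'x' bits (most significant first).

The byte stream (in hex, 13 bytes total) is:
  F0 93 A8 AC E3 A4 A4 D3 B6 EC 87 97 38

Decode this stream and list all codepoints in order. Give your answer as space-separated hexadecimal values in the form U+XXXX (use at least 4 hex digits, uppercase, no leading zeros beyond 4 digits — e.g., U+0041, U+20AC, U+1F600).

Byte[0]=F0: 4-byte lead, need 3 cont bytes. acc=0x0
Byte[1]=93: continuation. acc=(acc<<6)|0x13=0x13
Byte[2]=A8: continuation. acc=(acc<<6)|0x28=0x4E8
Byte[3]=AC: continuation. acc=(acc<<6)|0x2C=0x13A2C
Completed: cp=U+13A2C (starts at byte 0)
Byte[4]=E3: 3-byte lead, need 2 cont bytes. acc=0x3
Byte[5]=A4: continuation. acc=(acc<<6)|0x24=0xE4
Byte[6]=A4: continuation. acc=(acc<<6)|0x24=0x3924
Completed: cp=U+3924 (starts at byte 4)
Byte[7]=D3: 2-byte lead, need 1 cont bytes. acc=0x13
Byte[8]=B6: continuation. acc=(acc<<6)|0x36=0x4F6
Completed: cp=U+04F6 (starts at byte 7)
Byte[9]=EC: 3-byte lead, need 2 cont bytes. acc=0xC
Byte[10]=87: continuation. acc=(acc<<6)|0x07=0x307
Byte[11]=97: continuation. acc=(acc<<6)|0x17=0xC1D7
Completed: cp=U+C1D7 (starts at byte 9)
Byte[12]=38: 1-byte ASCII. cp=U+0038

Answer: U+13A2C U+3924 U+04F6 U+C1D7 U+0038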